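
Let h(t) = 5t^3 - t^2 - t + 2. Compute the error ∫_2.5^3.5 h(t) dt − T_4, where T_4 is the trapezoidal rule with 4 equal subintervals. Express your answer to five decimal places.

Exact integral: ∫_2.5^3.5 h(t) dt ≈ 128.6666667.
T_4 = 129.125.
Error ≈ 128.6666667 − 129.125 ≈ -0.45833.

-0.45833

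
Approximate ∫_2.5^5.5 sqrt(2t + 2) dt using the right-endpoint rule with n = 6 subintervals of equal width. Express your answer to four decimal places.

Δt = (5.5 − 2.5)/6 = 0.5.
Right endpoints: 3, 3.5, 4, 4.5, 5, 5.5.
f(3) ≈ 2.8284, f(3.5) ≈ 3.0000, f(4) ≈ 3.1623, f(4.5) ≈ 3.3166, f(5) ≈ 3.4641, f(5.5) ≈ 3.6056.
Sum = Δt · [f(3) + f(3.5) + f(4) + ...].
Sum ≈ 9.6885.

9.6885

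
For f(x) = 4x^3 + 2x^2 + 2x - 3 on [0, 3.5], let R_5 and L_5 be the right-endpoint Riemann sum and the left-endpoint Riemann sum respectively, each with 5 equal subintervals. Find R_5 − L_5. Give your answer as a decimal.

142.1

R_5 = 258.02.
L_5 = 115.92.
R_5 − L_5 = 142.1.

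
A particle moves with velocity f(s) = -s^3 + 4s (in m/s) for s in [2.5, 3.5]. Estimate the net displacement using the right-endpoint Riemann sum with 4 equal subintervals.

Δs = (3.5 − 2.5)/4 = 0.25.
Right endpoints: 2.75, 3, 3.25, 3.5.
f(2.75) = -9.796875, f(3) = -15, f(3.25) = -21.328125, f(3.5) = -28.875.
Sum = Δs · [f(2.75) + f(3) + f(3.25) + f(3.5)].
Sum = -18.75.

-18.75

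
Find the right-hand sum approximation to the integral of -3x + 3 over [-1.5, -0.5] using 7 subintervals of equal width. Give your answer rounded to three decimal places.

Δx = (-0.5 − (-1.5))/7 = 1/7.
Right endpoints: -19/14, -17/14, -15/14, -13/14, -11/14, -9/14, -0.5.
f(-19/14) = 99/14, f(-17/14) = 93/14, f(-15/14) = 87/14, f(-13/14) = 81/14, f(-11/14) = 75/14, f(-9/14) = 69/14, f(-0.5) = 4.5.
Sum = Δx · [f(-19/14) + f(-17/14) + f(-15/14) + ...].
Sum ≈ 5.786.

5.786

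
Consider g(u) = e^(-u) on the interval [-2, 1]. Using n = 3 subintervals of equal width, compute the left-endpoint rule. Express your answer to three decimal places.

Δu = (1 − (-2))/3 = 1.
Left endpoints: -2, -1, 0.
g(-2) ≈ 7.389, g(-1) ≈ 2.718, g(0) ≈ 1.000.
Sum = Δu · [g(-2) + g(-1) + g(0)].
Sum ≈ 11.107.

11.107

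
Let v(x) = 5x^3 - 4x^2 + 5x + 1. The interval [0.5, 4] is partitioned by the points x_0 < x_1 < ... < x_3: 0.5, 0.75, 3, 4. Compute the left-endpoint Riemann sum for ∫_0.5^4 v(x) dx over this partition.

Subinterval widths: 0.25, 2.25, 1.
Left endpoints: 0.5, 0.75, 3.
v(0.5) = 3.125, v(0.75) = 4.609375, v(3) = 115.
Sum = Σ Δx_i · v(x_i).
Sum = 126.15234375.

126.15234375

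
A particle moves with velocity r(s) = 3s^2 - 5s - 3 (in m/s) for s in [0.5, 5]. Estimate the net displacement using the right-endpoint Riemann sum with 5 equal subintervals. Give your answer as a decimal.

74.61

Δs = (5 − 0.5)/5 = 0.9.
Right endpoints: 1.4, 2.3, 3.2, 4.1, 5.
r(1.4) = -4.12, r(2.3) = 1.37, r(3.2) = 11.72, r(4.1) = 26.93, r(5) = 47.
Sum = Δs · [r(1.4) + r(2.3) + r(3.2) + r(4.1) + r(5)].
Sum = 74.61.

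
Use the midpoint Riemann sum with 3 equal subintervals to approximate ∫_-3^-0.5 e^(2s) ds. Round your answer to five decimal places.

0.16315

Δs = (-0.5 − (-3))/3 = 5/6.
Midpoints: -31/12, -1.75, -11/12.
f(-31/12) ≈ 0.00570, f(-1.75) ≈ 0.03020, f(-11/12) ≈ 0.15988.
Sum = Δs · [f(-31/12) + f(-1.75) + f(-11/12)].
Sum ≈ 0.16315.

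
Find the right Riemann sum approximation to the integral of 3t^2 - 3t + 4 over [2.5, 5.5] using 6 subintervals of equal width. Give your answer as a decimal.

142.875

Δt = (5.5 − 2.5)/6 = 0.5.
Right endpoints: 3, 3.5, 4, 4.5, 5, 5.5.
f(3) = 22, f(3.5) = 30.25, f(4) = 40, f(4.5) = 51.25, f(5) = 64, f(5.5) = 78.25.
Sum = Δt · [f(3) + f(3.5) + f(4) + ...].
Sum = 142.875.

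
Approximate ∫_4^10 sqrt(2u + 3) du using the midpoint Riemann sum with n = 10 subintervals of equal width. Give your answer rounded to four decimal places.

24.6085

Δu = (10 − 4)/10 = 0.6.
Midpoints: 4.3, 4.9, 5.5, 6.1, 6.7, 7.3, 7.9, 8.5, 9.1, 9.7.
f(4.3) ≈ 3.4059, f(4.9) ≈ 3.5777, f(5.5) ≈ 3.7417, f(6.1) ≈ 3.8987, f(6.7) ≈ 4.0497, f(7.3) ≈ 4.1952, f(7.9) ≈ 4.3359, f(8.5) ≈ 4.4721, f(9.1) ≈ 4.6043, f(9.7) ≈ 4.7329.
Sum = Δu · [f(4.3) + f(4.9) + f(5.5) + ...].
Sum ≈ 24.6085.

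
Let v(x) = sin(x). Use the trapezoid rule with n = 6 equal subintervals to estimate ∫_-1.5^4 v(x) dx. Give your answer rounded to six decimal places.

Δx = (4 − (-1.5))/6 = 11/12.
v(-1.5) ≈ -0.997495, v(-7/12) ≈ -0.550809, v(1/3) ≈ 0.327195, v(1.25) ≈ 0.948985, v(13/6) ≈ 0.827660, v(37/12) ≈ 0.058226, v(4) ≈ -0.756802.
T_6 = (Δx/2)·[v(x_0) + 2v(x_1) + ... + 2v(x_{5}) + v(x_6)].
Sum ≈ 0.672933.

0.672933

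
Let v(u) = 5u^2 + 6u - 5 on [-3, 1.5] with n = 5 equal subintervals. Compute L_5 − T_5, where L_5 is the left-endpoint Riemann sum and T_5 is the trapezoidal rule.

3.0375

L_5 = 13.95.
T_5 = 10.9125.
L_5 − T_5 = 3.0375.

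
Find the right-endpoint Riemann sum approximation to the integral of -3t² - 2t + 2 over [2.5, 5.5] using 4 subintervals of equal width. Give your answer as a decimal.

Δt = (5.5 − 2.5)/4 = 0.75.
Right endpoints: 3.25, 4, 4.75, 5.5.
f(3.25) = -36.1875, f(4) = -54, f(4.75) = -75.1875, f(5.5) = -99.75.
Sum = Δt · [f(3.25) + f(4) + f(4.75) + f(5.5)].
Sum = -198.84375.

-198.84375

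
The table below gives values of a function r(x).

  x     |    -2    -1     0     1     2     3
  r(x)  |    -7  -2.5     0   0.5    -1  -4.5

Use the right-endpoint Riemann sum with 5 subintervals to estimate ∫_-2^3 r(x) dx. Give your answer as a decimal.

Δx = 1.
Sum = 1·[(-2.5) + 0 + 0.5 + (-1) + (-4.5)] = -7.5.

-7.5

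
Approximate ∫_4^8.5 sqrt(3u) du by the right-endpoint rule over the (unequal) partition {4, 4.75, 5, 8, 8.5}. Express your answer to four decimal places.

21.0212

Subinterval widths: 0.75, 0.25, 3, 0.5.
Right endpoints: 4.75, 5, 8, 8.5.
f(4.75) ≈ 3.7749, f(5) ≈ 3.8730, f(8) ≈ 4.8990, f(8.5) ≈ 5.0498.
Sum = Σ Δu_i · f(u_i).
Sum ≈ 21.0212.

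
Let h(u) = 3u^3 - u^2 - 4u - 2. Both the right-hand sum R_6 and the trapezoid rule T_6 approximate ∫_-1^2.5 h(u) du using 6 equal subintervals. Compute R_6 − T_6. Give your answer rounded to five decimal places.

R_6 ≈ 15.5788484.
T_6 ≈ 6.6465567.
R_6 − T_6 ≈ 8.93229.

8.93229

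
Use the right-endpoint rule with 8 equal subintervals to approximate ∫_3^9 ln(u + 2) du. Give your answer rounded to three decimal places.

Δu = (9 − 3)/8 = 0.75.
Right endpoints: 3.75, 4.5, 5.25, 6, 6.75, 7.5, 8.25, 9.
f(3.75) ≈ 1.749, f(4.5) ≈ 1.872, f(5.25) ≈ 1.981, f(6) ≈ 2.079, f(6.75) ≈ 2.169, f(7.5) ≈ 2.251, f(8.25) ≈ 2.327, f(9) ≈ 2.398.
Sum = Δu · [f(3.75) + f(4.5) + f(5.25) + ...].
Sum ≈ 12.620.

12.620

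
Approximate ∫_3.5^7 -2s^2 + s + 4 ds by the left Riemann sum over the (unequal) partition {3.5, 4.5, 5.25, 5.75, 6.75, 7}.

-140.40625

Subinterval widths: 1, 0.75, 0.5, 1, 0.25.
Left endpoints: 3.5, 4.5, 5.25, 5.75, 6.75.
f(3.5) = -17, f(4.5) = -32, f(5.25) = -45.875, f(5.75) = -56.375, f(6.75) = -80.375.
Sum = Σ Δs_i · f(s_i).
Sum = -140.40625.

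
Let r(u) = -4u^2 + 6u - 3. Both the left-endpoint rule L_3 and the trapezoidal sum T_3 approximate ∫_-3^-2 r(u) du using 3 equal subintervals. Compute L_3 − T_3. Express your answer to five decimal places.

L_3 ≈ -47.7407407.
T_3 ≈ -43.4074074.
L_3 − T_3 ≈ -4.33333.

-4.33333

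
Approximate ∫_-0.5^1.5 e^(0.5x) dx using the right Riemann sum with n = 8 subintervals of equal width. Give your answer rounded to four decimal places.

2.8472

Δx = (1.5 − (-0.5))/8 = 0.25.
Right endpoints: -0.25, 0, 0.25, 0.5, 0.75, 1, 1.25, 1.5.
f(-0.25) ≈ 0.8825, f(0) ≈ 1.0000, f(0.25) ≈ 1.1331, f(0.5) ≈ 1.2840, f(0.75) ≈ 1.4550, f(1) ≈ 1.6487, f(1.25) ≈ 1.8682, f(1.5) ≈ 2.1170.
Sum = Δx · [f(-0.25) + f(0) + f(0.25) + ...].
Sum ≈ 2.8472.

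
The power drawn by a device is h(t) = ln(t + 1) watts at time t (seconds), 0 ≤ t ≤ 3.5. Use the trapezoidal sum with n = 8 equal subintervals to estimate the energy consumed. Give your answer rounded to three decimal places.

Δt = (3.5 − 0)/8 = 0.4375.
h(0) ≈ 0.000, h(0.4375) ≈ 0.363, h(0.875) ≈ 0.629, h(1.3125) ≈ 0.838, h(1.75) ≈ 1.012, h(2.1875) ≈ 1.159, h(2.625) ≈ 1.288, h(3.0625) ≈ 1.402, h(3.5) ≈ 1.504.
T_8 = (Δt/2)·[h(t_0) + 2h(t_1) + ... + 2h(t_{7}) + h(t_8)].
Sum ≈ 3.256.

3.256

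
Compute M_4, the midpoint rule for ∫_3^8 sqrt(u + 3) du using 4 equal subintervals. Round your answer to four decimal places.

14.5274

Δu = (8 − 3)/4 = 1.25.
Midpoints: 3.625, 4.875, 6.125, 7.375.
f(3.625) ≈ 2.5739, f(4.875) ≈ 2.8062, f(6.125) ≈ 3.0208, f(7.375) ≈ 3.2210.
Sum = Δu · [f(3.625) + f(4.875) + f(6.125) + f(7.375)].
Sum ≈ 14.5274.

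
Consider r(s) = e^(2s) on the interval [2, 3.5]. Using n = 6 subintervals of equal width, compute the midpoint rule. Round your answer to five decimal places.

Δs = (3.5 − 2)/6 = 0.25.
Midpoints: 2.125, 2.375, 2.625, 2.875, 3.125, 3.375.
r(2.125) ≈ 70.10541, r(2.375) ≈ 115.58428, r(2.625) ≈ 190.56627, r(2.875) ≈ 314.19066, r(3.125) ≈ 518.01282, r(3.375) ≈ 854.05876.
Sum = Δs · [r(2.125) + r(2.375) + r(2.625) + ...].
Sum ≈ 515.62955.

515.62955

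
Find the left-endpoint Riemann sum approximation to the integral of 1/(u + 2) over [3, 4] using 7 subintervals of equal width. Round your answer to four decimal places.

0.1847

Δu = (4 − 3)/7 = 1/7.
Left endpoints: 3, 22/7, 23/7, 24/7, 25/7, 26/7, 27/7.
f(3) = 0.2, f(22/7) = 7/36, f(23/7) = 7/37, f(24/7) = 7/38, f(25/7) = 7/39, f(26/7) = 0.175, f(27/7) = 7/41.
Sum = Δu · [f(3) + f(22/7) + f(23/7) + ...].
Sum ≈ 0.1847.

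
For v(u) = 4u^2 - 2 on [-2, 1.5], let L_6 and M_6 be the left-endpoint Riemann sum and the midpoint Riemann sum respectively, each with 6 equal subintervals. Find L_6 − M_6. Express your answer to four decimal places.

3.2326

L_6 ≈ 11.002315.
M_6 ≈ 7.769676.
L_6 − M_6 ≈ 3.2326.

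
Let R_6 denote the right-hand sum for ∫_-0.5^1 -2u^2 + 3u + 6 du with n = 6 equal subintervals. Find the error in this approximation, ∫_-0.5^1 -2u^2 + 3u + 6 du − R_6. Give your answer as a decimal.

Exact integral: ∫_-0.5^1 f(u) du = 9.375.
R_6 = 9.71875.
Error = 9.375 − 9.71875 = -0.34375.

-0.34375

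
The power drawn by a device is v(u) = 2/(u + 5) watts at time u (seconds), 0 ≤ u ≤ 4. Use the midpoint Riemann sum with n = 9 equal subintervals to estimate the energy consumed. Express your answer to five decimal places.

Δu = (4 − 0)/9 = 4/9.
Midpoints: 2/9, 2/3, 10/9, 14/9, 2, 22/9, 26/9, 10/3, 34/9.
v(2/9) = 18/47, v(2/3) = 6/17, v(10/9) = 18/55, v(14/9) = 18/59, v(2) = 2/7, v(22/9) = 18/67, v(26/9) = 18/71, v(10/3) = 0.24, v(34/9) = 18/79.
Sum = Δu · [v(2/9) + v(2/3) + v(10/9) + ...].
Sum ≈ 1.17512.

1.17512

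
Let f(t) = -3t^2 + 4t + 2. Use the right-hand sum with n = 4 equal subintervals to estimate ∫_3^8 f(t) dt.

-459.53125

Δt = (8 − 3)/4 = 1.25.
Right endpoints: 4.25, 5.5, 6.75, 8.
f(4.25) = -35.1875, f(5.5) = -66.75, f(6.75) = -107.6875, f(8) = -158.
Sum = Δt · [f(4.25) + f(5.5) + f(6.75) + f(8)].
Sum = -459.53125.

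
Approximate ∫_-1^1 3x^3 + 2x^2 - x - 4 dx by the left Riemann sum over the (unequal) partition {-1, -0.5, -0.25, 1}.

-7.43359375

Subinterval widths: 0.5, 0.25, 1.25.
Left endpoints: -1, -0.5, -0.25.
f(-1) = -4, f(-0.5) = -3.375, f(-0.25) = -3.671875.
Sum = Σ Δx_i · f(x_i).
Sum = -7.43359375.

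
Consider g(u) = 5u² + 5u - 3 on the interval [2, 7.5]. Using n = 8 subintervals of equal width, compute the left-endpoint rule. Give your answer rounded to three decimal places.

Δu = (7.5 − 2)/8 = 0.6875.
Left endpoints: 2, 2.6875, 3.375, 4.0625, 4.75, 5.4375, 6.125, 6.8125.
g(2) = 27, g(2.6875) = 46.55078125, g(3.375) = 70.828125, g(4.0625) = 99.83203125, g(4.75) = 133.5625, g(5.4375) = 172.01953125, g(6.125) = 215.203125, g(6.8125) = 263.11328125.
Sum = Δu · [g(2) + g(2.6875) + g(3.375) + ...].
Sum ≈ 706.825.

706.825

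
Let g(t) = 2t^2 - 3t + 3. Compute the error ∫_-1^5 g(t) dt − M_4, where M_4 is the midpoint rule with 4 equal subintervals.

Exact integral: ∫_-1^5 g(t) dt = 66.
M_4 = 63.75.
Error = 66 − 63.75 = 2.25.

2.25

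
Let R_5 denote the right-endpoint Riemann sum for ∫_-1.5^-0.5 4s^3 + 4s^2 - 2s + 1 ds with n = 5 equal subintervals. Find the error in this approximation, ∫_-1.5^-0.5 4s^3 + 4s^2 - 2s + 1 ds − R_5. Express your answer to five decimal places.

Exact integral: ∫_-1.5^-0.5 f(s) ds ≈ 2.3333333.
R_5 = 2.58.
Error ≈ 2.3333333 − 2.58 ≈ -0.24667.

-0.24667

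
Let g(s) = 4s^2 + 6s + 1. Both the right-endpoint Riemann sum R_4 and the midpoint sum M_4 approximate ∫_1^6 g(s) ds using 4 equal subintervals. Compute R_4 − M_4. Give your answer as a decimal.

R_4 = 508.125.
M_4 = 394.0625.
R_4 − M_4 = 114.0625.

114.0625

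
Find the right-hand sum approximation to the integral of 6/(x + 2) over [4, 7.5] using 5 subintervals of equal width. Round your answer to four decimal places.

Δx = (7.5 − 4)/5 = 0.7.
Right endpoints: 4.7, 5.4, 6.1, 6.8, 7.5.
f(4.7) = 60/67, f(5.4) = 30/37, f(6.1) = 20/27, f(6.8) = 15/22, f(7.5) = 12/19.
Sum = Δx · [f(4.7) + f(5.4) + f(6.1) + f(6.8) + f(7.5)].
Sum ≈ 2.6323.

2.6323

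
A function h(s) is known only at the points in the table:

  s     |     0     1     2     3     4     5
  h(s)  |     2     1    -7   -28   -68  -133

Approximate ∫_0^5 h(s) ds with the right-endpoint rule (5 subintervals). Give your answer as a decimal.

Δs = 1.
Sum = 1·[1 + (-7) + (-28) + (-68) + (-133)] = -235.

-235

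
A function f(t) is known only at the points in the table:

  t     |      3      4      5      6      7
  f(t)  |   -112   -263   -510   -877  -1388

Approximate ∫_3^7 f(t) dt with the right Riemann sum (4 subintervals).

-3038

Δt = 1.
Sum = 1·[(-263) + (-510) + (-877) + (-1388)] = -3038.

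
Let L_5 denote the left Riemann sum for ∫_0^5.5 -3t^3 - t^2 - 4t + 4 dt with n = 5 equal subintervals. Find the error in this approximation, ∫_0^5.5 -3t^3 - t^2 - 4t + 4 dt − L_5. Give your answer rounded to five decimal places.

Exact integral: ∫_0^5.5 f(t) dt ≈ -780.2552083.
L_5 = -505.56.
Error ≈ -780.2552083 − (-505.56) ≈ -274.69521.

-274.69521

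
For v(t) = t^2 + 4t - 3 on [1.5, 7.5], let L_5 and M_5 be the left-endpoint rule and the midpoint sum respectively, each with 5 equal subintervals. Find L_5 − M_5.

L_5 = 184.14.
M_5 = 228.78.
L_5 − M_5 = -44.64.

-44.64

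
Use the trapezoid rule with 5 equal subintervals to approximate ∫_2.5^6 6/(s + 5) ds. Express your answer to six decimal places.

Δs = (6 − 2.5)/5 = 0.7.
f(2.5) = 0.8, f(3.2) = 30/41, f(3.9) = 60/89, f(4.6) = 0.625, f(5.3) = 60/103, f(6) = 6/11.
T_5 = (Δs/2)·[f(s_0) + 2f(s_1) + ... + 2f(s_{4}) + f(s_5)].
Sum ≈ 2.300281.

2.300281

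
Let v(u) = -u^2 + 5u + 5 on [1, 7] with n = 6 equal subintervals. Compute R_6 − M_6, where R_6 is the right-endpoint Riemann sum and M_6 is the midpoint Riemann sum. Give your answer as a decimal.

R_6 = 26.
M_6 = 36.5.
R_6 − M_6 = -10.5.

-10.5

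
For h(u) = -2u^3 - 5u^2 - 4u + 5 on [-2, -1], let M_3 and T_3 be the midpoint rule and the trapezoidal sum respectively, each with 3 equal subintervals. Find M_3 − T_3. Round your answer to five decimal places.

-0.11111

M_3 ≈ 6.7962963.
T_3 ≈ 6.9074074.
M_3 − T_3 ≈ -0.11111.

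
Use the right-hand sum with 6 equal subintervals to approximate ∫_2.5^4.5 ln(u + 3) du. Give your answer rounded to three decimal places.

Δu = (4.5 − 2.5)/6 = 1/3.
Right endpoints: 17/6, 19/6, 3.5, 23/6, 25/6, 4.5.
f(17/6) ≈ 1.764, f(19/6) ≈ 1.819, f(3.5) ≈ 1.872, f(23/6) ≈ 1.922, f(25/6) ≈ 1.969, f(4.5) ≈ 2.015.
Sum = Δu · [f(17/6) + f(19/6) + f(3.5) + ...].
Sum ≈ 3.787.

3.787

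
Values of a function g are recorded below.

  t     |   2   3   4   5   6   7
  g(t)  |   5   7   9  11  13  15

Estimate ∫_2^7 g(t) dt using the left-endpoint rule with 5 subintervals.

45

Δt = 1.
Sum = 1·[5 + 7 + 9 + 11 + 13] = 45.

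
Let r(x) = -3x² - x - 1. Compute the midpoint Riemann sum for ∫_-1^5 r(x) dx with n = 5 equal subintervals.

-141.84

Δx = (5 − (-1))/5 = 1.2.
Midpoints: -0.4, 0.8, 2, 3.2, 4.4.
r(-0.4) = -1.08, r(0.8) = -3.72, r(2) = -15, r(3.2) = -34.92, r(4.4) = -63.48.
Sum = Δx · [r(-0.4) + r(0.8) + r(2) + r(3.2) + r(4.4)].
Sum = -141.84.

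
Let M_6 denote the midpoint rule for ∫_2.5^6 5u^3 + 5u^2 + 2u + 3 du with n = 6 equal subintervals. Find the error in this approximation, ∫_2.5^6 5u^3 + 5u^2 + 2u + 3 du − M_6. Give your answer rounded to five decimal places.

Exact integral: ∫_2.5^6 f(u) du ≈ 1945.3802083.
M_6 ≈ 1938.5569300.
Error ≈ 1945.3802083 − 1938.5569300 ≈ 6.82328.

6.82328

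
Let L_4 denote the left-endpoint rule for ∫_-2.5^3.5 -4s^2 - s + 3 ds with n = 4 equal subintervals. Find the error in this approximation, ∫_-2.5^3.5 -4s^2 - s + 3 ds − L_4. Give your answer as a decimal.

Exact integral: ∫_-2.5^3.5 f(s) ds = -63.
L_4 = -49.5.
Error = -63 − (-49.5) = -13.5.

-13.5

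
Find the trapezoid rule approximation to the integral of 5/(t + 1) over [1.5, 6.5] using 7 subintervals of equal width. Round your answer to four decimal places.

5.5230

Δt = (6.5 − 1.5)/7 = 5/7.
f(1.5) = 2, f(31/14) = 14/9, f(41/14) = 14/11, f(51/14) = 14/13, f(61/14) = 14/15, f(71/14) = 14/17, f(81/14) = 14/19, f(6.5) = 2/3.
T_7 = (Δt/2)·[f(t_0) + 2f(t_1) + ... + 2f(t_{6}) + f(t_7)].
Sum ≈ 5.5230.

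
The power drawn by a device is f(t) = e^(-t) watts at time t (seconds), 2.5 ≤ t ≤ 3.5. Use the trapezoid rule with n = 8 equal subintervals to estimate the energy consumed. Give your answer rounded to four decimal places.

0.0520

Δt = (3.5 − 2.5)/8 = 0.125.
f(2.5) ≈ 0.0821, f(2.625) ≈ 0.0724, f(2.75) ≈ 0.0639, f(2.875) ≈ 0.0564, f(3) ≈ 0.0498, f(3.125) ≈ 0.0439, f(3.25) ≈ 0.0388, f(3.375) ≈ 0.0342, f(3.5) ≈ 0.0302.
T_8 = (Δt/2)·[f(t_0) + 2f(t_1) + ... + 2f(t_{7}) + f(t_8)].
Sum ≈ 0.0520.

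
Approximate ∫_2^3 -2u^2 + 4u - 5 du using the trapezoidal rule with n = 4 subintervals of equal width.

-7.6875

Δu = (3 − 2)/4 = 0.25.
f(2) = -5, f(2.25) = -6.125, f(2.5) = -7.5, f(2.75) = -9.125, f(3) = -11.
T_4 = (Δu/2)·[f(u_0) + 2f(u_1) + 2f(u_2) + 2f(u_3) + f(u_4)].
Sum = -7.6875.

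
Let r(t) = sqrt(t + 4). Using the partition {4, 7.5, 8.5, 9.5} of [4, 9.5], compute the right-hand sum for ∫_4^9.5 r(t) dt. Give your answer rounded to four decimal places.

Subinterval widths: 3.5, 1, 1.
Right endpoints: 7.5, 8.5, 9.5.
r(7.5) ≈ 3.3912, r(8.5) ≈ 3.5355, r(9.5) ≈ 3.6742.
Sum = Σ Δt_i · r(t_i).
Sum ≈ 19.0788.

19.0788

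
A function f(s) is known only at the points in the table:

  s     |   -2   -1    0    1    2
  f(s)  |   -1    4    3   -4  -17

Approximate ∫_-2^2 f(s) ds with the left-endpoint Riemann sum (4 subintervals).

Δs = 1.
Sum = 1·[(-1) + 4 + 3 + (-4)] = 2.

2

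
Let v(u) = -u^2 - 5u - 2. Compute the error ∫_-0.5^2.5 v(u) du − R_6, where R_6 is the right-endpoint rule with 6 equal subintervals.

5.375

Exact integral: ∫_-0.5^2.5 v(u) du = -26.25.
R_6 = -31.625.
Error = -26.25 − (-31.625) = 5.375.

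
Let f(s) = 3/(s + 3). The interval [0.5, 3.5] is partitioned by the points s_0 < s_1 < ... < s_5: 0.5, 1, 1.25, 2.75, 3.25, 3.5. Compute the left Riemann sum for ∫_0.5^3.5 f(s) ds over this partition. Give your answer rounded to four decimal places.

Subinterval widths: 0.5, 0.25, 1.5, 0.5, 0.25.
Left endpoints: 0.5, 1, 1.25, 2.75, 3.25.
f(0.5) = 6/7, f(1) = 0.75, f(1.25) = 12/17, f(2.75) = 12/23, f(3.25) = 0.48.
Sum = Σ Δs_i · f(s_i).
Sum ≈ 2.0558.

2.0558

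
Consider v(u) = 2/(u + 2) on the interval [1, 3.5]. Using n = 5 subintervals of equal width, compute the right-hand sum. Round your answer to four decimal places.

Δu = (3.5 − 1)/5 = 0.5.
Right endpoints: 1.5, 2, 2.5, 3, 3.5.
v(1.5) = 4/7, v(2) = 0.5, v(2.5) = 4/9, v(3) = 0.4, v(3.5) = 4/11.
Sum = Δu · [v(1.5) + v(2) + v(2.5) + v(3) + v(3.5)].
Sum ≈ 1.1398.

1.1398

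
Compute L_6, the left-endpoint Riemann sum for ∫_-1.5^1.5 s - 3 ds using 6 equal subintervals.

Δs = (1.5 − (-1.5))/6 = 0.5.
Left endpoints: -1.5, -1, -0.5, 0, 0.5, 1.
f(-1.5) = -4.5, f(-1) = -4, f(-0.5) = -3.5, f(0) = -3, f(0.5) = -2.5, f(1) = -2.
Sum = Δs · [f(-1.5) + f(-1) + f(-0.5) + ...].
Sum = -9.75.

-9.75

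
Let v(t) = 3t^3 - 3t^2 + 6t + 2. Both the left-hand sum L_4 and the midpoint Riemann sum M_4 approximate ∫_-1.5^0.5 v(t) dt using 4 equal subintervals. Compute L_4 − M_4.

-8.0625

L_4 = -17.
M_4 = -8.9375.
L_4 − M_4 = -8.0625.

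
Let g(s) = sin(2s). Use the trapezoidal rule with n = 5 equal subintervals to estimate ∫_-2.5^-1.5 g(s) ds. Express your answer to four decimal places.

Δs = (-1.5 − (-2.5))/5 = 0.2.
g(-2.5) ≈ 0.9589, g(-2.3) ≈ 0.9937, g(-2.1) ≈ 0.8716, g(-1.9) ≈ 0.6119, g(-1.7) ≈ 0.2555, g(-1.5) ≈ -0.1411.
T_5 = (Δs/2)·[g(s_0) + 2g(s_1) + ... + 2g(s_{4}) + g(s_5)].
Sum ≈ 0.6283.

0.6283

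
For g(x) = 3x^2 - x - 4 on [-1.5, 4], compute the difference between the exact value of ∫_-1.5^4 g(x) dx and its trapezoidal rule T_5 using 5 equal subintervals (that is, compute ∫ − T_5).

-3.3275

Exact integral: ∫_-1.5^4 g(x) dx = 38.5.
T_5 = 41.8275.
Error = 38.5 − 41.8275 = -3.3275.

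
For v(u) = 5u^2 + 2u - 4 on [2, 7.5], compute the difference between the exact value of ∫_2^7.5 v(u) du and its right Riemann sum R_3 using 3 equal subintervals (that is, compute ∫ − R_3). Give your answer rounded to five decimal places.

Exact integral: ∫_2^7.5 v(u) du ≈ 720.0416667.
R_3 ≈ 985.0092593.
Error ≈ 720.0416667 − 985.0092593 ≈ -264.96759.

-264.96759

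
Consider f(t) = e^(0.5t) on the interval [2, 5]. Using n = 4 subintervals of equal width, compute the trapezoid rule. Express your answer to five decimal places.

Δt = (5 − 2)/4 = 0.75.
f(2) ≈ 2.71828, f(2.75) ≈ 3.95508, f(3.5) ≈ 5.75460, f(4.25) ≈ 8.37290, f(5) ≈ 12.18249.
T_4 = (Δt/2)·[f(t_0) + 2f(t_1) + 2f(t_2) + 2f(t_3) + f(t_4)].
Sum ≈ 19.14972.

19.14972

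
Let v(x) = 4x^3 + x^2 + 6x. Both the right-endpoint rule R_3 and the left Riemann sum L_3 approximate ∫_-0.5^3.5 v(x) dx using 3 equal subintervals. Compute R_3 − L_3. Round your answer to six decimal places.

R_3 ≈ 361.51851852.
L_3 ≈ 84.18518519.
R_3 − L_3 ≈ 277.333333.

277.333333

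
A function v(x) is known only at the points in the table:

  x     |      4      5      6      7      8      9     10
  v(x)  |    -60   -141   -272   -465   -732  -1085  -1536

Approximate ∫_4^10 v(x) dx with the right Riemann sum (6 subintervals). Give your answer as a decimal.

-4231

Δx = 1.
Sum = 1·[(-141) + (-272) + (-465) + (-732) + (-1085) + (-1536)] = -4231.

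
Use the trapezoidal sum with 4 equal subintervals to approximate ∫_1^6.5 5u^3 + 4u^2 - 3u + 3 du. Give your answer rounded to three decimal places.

Δu = (6.5 − 1)/4 = 1.375.
f(1) = 9, f(2.375) = 43735/512, f(3.75) = 311.671875, f(5.125) = 392061/512, f(6.5) = 1525.625.
T_4 = (Δu/2)·[f(u_0) + 2f(u_1) + 2f(u_2) + 2f(u_3) + f(u_4)].
Sum ≈ 2653.954.

2653.954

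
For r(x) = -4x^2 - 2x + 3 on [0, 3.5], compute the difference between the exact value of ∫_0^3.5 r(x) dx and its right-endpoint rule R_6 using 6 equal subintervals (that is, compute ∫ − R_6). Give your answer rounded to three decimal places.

17.127

Exact integral: ∫_0^3.5 r(x) dx ≈ -58.91667.
R_6 ≈ -76.04398.
Error ≈ -58.91667 − (-76.04398) ≈ 17.127.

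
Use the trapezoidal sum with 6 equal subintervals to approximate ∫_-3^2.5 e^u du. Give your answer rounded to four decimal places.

12.9706

Δu = (2.5 − (-3))/6 = 11/12.
f(-3) ≈ 0.0498, f(-25/12) ≈ 0.1245, f(-7/6) ≈ 0.3114, f(-0.25) ≈ 0.7788, f(2/3) ≈ 1.9477, f(19/12) ≈ 4.8712, f(2.5) ≈ 12.1825.
T_6 = (Δu/2)·[f(u_0) + 2f(u_1) + ... + 2f(u_{5}) + f(u_6)].
Sum ≈ 12.9706.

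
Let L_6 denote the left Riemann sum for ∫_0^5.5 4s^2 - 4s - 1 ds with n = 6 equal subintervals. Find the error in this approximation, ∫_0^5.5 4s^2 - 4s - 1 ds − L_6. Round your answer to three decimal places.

Exact integral: ∫_0^5.5 f(s) ds ≈ 155.83333.
L_6 ≈ 113.53935.
Error ≈ 155.83333 − 113.53935 ≈ 42.294.

42.294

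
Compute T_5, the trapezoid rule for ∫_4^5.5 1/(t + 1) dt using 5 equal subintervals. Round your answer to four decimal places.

0.2625

Δt = (5.5 − 4)/5 = 0.3.
f(4) = 0.2, f(4.3) = 10/53, f(4.6) = 5/28, f(4.9) = 10/59, f(5.2) = 5/31, f(5.5) = 2/13.
T_5 = (Δt/2)·[f(t_0) + 2f(t_1) + ... + 2f(t_{4}) + f(t_5)].
Sum ≈ 0.2625.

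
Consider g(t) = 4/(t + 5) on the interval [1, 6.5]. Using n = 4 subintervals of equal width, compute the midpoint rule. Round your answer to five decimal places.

Δt = (6.5 − 1)/4 = 1.375.
Midpoints: 1.6875, 3.0625, 4.4375, 5.8125.
g(1.6875) = 64/107, g(3.0625) = 64/129, g(4.4375) = 64/151, g(5.8125) = 64/173.
Sum = Δt · [g(1.6875) + g(3.0625) + g(4.4375) + g(5.8125)].
Sum ≈ 2.59605.

2.59605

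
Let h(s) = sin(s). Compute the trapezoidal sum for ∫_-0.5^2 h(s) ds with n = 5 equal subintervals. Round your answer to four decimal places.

Δs = (2 − (-0.5))/5 = 0.5.
h(-0.5) ≈ -0.4794, h(0) ≈ 0.0000, h(0.5) ≈ 0.4794, h(1) ≈ 0.8415, h(1.5) ≈ 0.9975, h(2) ≈ 0.9093.
T_5 = (Δs/2)·[h(s_0) + 2h(s_1) + ... + 2h(s_{4}) + h(s_5)].
Sum ≈ 1.2667.

1.2667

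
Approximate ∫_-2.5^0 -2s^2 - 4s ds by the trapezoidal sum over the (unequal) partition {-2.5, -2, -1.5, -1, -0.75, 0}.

Subinterval widths: 0.5, 0.5, 0.5, 0.25, 0.75.
f(-2.5) = -2.5, f(-2) = 0, f(-1.5) = 1.5, f(-1) = 2, f(-0.75) = 1.875, f(0) = 0.
On each subinterval the trapezoid contributes (Δs_i/2)·[f(s_{i-1}) + f(s_i)].
Sum = 1.8125.

1.8125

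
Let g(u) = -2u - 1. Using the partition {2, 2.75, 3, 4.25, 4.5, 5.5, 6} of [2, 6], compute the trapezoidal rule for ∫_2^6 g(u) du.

-36

Subinterval widths: 0.75, 0.25, 1.25, 0.25, 1, 0.5.
g(2) = -5, g(2.75) = -6.5, g(3) = -7, g(4.25) = -9.5, g(4.5) = -10, g(5.5) = -12, g(6) = -13.
On each subinterval the trapezoid contributes (Δu_i/2)·[g(u_{i-1}) + g(u_i)].
Sum = -36.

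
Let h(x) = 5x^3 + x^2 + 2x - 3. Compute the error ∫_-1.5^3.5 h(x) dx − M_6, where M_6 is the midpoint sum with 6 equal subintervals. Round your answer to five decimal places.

Exact integral: ∫_-1.5^3.5 h(x) dx ≈ 191.6666667.
M_6 ≈ 187.0370370.
Error ≈ 191.6666667 − 187.0370370 ≈ 4.62963.

4.62963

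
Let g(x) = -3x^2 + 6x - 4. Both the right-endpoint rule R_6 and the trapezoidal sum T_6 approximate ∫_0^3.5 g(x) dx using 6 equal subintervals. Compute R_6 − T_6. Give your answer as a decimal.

R_6 ≈ -25.31424.
T_6 ≈ -20.72049.
R_6 − T_6 = -4.59375.

-4.59375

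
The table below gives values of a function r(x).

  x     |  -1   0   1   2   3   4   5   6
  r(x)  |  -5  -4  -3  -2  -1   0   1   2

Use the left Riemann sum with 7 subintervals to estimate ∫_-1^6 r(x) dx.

-14

Δx = 1.
Sum = 1·[(-5) + (-4) + (-3) + (-2) + (-1) + 0 + 1] = -14.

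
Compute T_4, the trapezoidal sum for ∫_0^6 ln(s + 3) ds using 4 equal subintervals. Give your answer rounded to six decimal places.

10.437987

Δs = (6 − 0)/4 = 1.5.
f(0) ≈ 1.098612, f(1.5) ≈ 1.504077, f(3) ≈ 1.791759, f(4.5) ≈ 2.014903, f(6) ≈ 2.197225.
T_4 = (Δs/2)·[f(s_0) + 2f(s_1) + 2f(s_2) + 2f(s_3) + f(s_4)].
Sum ≈ 10.437987.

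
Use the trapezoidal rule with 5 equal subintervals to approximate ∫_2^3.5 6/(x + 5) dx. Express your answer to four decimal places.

1.1652

Δx = (3.5 − 2)/5 = 0.3.
f(2) = 6/7, f(2.3) = 60/73, f(2.6) = 15/19, f(2.9) = 60/79, f(3.2) = 30/41, f(3.5) = 12/17.
T_5 = (Δx/2)·[f(x_0) + 2f(x_1) + ... + 2f(x_{4}) + f(x_5)].
Sum ≈ 1.1652.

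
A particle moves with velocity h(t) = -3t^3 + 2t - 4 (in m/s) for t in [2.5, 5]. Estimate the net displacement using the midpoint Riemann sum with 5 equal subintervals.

Δt = (5 − 2.5)/5 = 0.5.
Midpoints: 2.75, 3.25, 3.75, 4.25, 4.75.
h(2.75) = -60.890625, h(3.25) = -100.484375, h(3.75) = -154.703125, h(4.25) = -225.796875, h(4.75) = -316.015625.
Sum = Δt · [h(2.75) + h(3.25) + h(3.75) + h(4.25) + h(4.75)].
Sum = -428.9453125.

-428.9453125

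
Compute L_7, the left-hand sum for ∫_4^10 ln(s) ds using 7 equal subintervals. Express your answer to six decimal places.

11.078815

Δs = (10 − 4)/7 = 6/7.
Left endpoints: 4, 34/7, 40/7, 46/7, 52/7, 58/7, 64/7.
f(4) ≈ 1.386294, f(34/7) ≈ 1.580450, f(40/7) ≈ 1.742969, f(46/7) ≈ 1.882731, f(52/7) ≈ 2.005334, f(58/7) ≈ 2.114533, f(64/7) ≈ 2.212973.
Sum = Δs · [f(4) + f(34/7) + f(40/7) + ...].
Sum ≈ 11.078815.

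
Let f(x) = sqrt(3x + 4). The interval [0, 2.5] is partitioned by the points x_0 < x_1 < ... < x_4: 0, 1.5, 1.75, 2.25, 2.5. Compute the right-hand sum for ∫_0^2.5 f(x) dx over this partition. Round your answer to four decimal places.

Subinterval widths: 1.5, 0.25, 0.5, 0.25.
Right endpoints: 1.5, 1.75, 2.25, 2.5.
f(1.5) ≈ 2.9155, f(1.75) ≈ 3.0414, f(2.25) ≈ 3.2787, f(2.5) ≈ 3.3912.
Sum = Σ Δx_i · f(x_i).
Sum ≈ 7.6207.

7.6207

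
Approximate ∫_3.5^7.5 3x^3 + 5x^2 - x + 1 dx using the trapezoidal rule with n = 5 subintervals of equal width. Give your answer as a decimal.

2897.42

Δx = (7.5 − 3.5)/5 = 0.8.
f(3.5) = 187.375, f(4.3) = 327.671, f(5.1) = 523.903, f(5.9) = 785.287, f(6.7) = 1121.039, f(7.5) = 1540.375.
T_5 = (Δx/2)·[f(x_0) + 2f(x_1) + ... + 2f(x_{4}) + f(x_5)].
Sum = 2897.42.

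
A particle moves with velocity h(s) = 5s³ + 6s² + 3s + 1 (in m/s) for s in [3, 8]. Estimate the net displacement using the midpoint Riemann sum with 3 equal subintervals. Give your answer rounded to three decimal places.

Δs = (8 − 3)/3 = 5/3.
Midpoints: 23/6, 5.5, 43/6.
h(23/6) = 82579/216, h(5.5) = 1030.875, h(43/6) = 468959/216.
Sum = Δs · [h(23/6) + h(5.5) + h(43/6)].
Sum ≈ 5973.819.

5973.819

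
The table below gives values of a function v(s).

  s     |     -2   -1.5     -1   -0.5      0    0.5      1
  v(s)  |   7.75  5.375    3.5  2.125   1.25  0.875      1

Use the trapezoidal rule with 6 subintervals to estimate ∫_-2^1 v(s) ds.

Δs = 0.5.
T_6 = (0.5/2)·[7.75 + 2·5.375 + 2·3.5 + 2·2.125 + 2·1.25 + 2·0.875 + 1] = 8.75.

8.75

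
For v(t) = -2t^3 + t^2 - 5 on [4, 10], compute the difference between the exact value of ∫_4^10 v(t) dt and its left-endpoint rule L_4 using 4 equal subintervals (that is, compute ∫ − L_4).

-1248.75

Exact integral: ∫_4^10 v(t) dt = -4590.
L_4 = -3341.25.
Error = -4590 − (-3341.25) = -1248.75.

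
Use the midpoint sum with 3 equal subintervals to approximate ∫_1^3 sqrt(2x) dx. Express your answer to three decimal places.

3.962

Δx = (3 − 1)/3 = 2/3.
Midpoints: 4/3, 2, 8/3.
f(4/3) ≈ 1.633, f(2) ≈ 2.000, f(8/3) ≈ 2.309.
Sum = Δx · [f(4/3) + f(2) + f(8/3)].
Sum ≈ 3.962.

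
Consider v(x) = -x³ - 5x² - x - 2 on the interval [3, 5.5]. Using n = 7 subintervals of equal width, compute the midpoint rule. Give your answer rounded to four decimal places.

-455.9606

Δx = (5.5 − 3)/7 = 5/14.
Midpoints: 89/28, 99/28, 109/28, 4.25, 129/28, 139/28, 149/28.
v(89/28) = -1927589/21952, v(99/28) = -2463959/21952, v(109/28) = -3087729/21952, v(4.25) = -173.328125, v(129/28) = -4621469/21952, v(139/28) = -5543439/21952, v(149/28) = -6576809/21952.
Sum = Δx · [v(89/28) + v(99/28) + v(109/28) + ...].
Sum ≈ -455.9606.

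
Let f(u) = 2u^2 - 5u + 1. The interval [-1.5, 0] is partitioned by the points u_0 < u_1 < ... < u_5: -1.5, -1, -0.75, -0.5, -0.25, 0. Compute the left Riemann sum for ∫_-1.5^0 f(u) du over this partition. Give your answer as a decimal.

Subinterval widths: 0.5, 0.25, 0.25, 0.25, 0.25.
Left endpoints: -1.5, -1, -0.75, -0.5, -0.25.
f(-1.5) = 13, f(-1) = 8, f(-0.75) = 5.875, f(-0.5) = 4, f(-0.25) = 2.375.
Sum = Σ Δu_i · f(u_i).
Sum = 11.5625.

11.5625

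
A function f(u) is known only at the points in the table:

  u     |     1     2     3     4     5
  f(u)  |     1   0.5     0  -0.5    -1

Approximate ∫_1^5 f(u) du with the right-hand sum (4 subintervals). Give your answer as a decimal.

Δu = 1.
Sum = 1·[0.5 + 0 + (-0.5) + (-1)] = -1.

-1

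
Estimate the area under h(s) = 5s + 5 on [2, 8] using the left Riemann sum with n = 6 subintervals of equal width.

165

Δs = (8 − 2)/6 = 1.
Left endpoints: 2, 3, 4, 5, 6, 7.
h(2) = 15, h(3) = 20, h(4) = 25, h(5) = 30, h(6) = 35, h(7) = 40.
Sum = Δs · [h(2) + h(3) + h(4) + ...].
Sum = 165.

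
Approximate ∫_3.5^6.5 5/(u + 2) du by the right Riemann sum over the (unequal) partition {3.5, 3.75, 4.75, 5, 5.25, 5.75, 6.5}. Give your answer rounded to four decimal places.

2.0729

Subinterval widths: 0.25, 1, 0.25, 0.25, 0.5, 0.75.
Right endpoints: 3.75, 4.75, 5, 5.25, 5.75, 6.5.
f(3.75) = 20/23, f(4.75) = 20/27, f(5) = 5/7, f(5.25) = 20/29, f(5.75) = 20/31, f(6.5) = 10/17.
Sum = Σ Δu_i · f(u_i).
Sum ≈ 2.0729.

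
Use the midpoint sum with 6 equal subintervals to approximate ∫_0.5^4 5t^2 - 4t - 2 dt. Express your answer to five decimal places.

67.46209

Δt = (4 − 0.5)/6 = 7/12.
Midpoints: 19/24, 1.375, 47/24, 61/24, 3.125, 89/24.
f(19/24) = -1171/576, f(1.375) = 1.953125, f(47/24) = 5381/576, f(61/24) = 11597/576, f(3.125) = 34.328125, f(89/24) = 29909/576.
Sum = Δt · [f(19/24) + f(1.375) + f(47/24) + ...].
Sum ≈ 67.46209.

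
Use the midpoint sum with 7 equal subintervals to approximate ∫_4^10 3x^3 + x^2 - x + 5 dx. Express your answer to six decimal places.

Δx = (10 − 4)/7 = 6/7.
Midpoints: 31/7, 37/7, 43/7, 7, 55/7, 61/7, 67/7.
f(31/7) = 96296/343, f(37/7) = 161444/343, f(43/7) = 251072/343, f(7) = 1076, f(55/7) = 519320/343, f(61/7) = 705716/343, f(67/7) = 932144/343.
Sum = Δx · [f(31/7) + f(37/7) + f(43/7) + ...].
Sum ≈ 7584.489796.

7584.489796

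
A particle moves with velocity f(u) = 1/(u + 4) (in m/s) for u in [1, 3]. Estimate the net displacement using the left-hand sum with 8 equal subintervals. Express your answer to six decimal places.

Δu = (3 − 1)/8 = 0.25.
Left endpoints: 1, 1.25, 1.5, 1.75, 2, 2.25, 2.5, 2.75.
f(1) = 0.2, f(1.25) = 4/21, f(1.5) = 2/11, f(1.75) = 4/23, f(2) = 1/6, f(2.25) = 0.16, f(2.5) = 2/13, f(2.75) = 4/27.
Sum = Δu · [f(1) + f(1.25) + f(1.5) + ...].
Sum ≈ 0.343717.

0.343717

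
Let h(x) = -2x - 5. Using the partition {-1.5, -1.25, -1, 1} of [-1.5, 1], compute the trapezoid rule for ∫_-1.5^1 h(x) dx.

-11.25

Subinterval widths: 0.25, 0.25, 2.
h(-1.5) = -2, h(-1.25) = -2.5, h(-1) = -3, h(1) = -7.
On each subinterval the trapezoid contributes (Δx_i/2)·[h(x_{i-1}) + h(x_i)].
Sum = -11.25.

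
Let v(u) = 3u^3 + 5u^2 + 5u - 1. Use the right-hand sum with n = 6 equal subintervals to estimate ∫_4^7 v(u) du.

Δu = (7 − 4)/6 = 0.5.
Right endpoints: 4.5, 5, 5.5, 6, 6.5, 7.
v(4.5) = 396.125, v(5) = 524, v(5.5) = 676.875, v(6) = 857, v(6.5) = 1066.625, v(7) = 1308.
Sum = Δu · [v(4.5) + v(5) + v(5.5) + ...].
Sum = 2414.3125.

2414.3125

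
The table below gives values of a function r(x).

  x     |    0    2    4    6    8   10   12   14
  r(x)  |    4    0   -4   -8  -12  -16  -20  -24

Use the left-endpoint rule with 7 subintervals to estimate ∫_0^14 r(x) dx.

-112

Δx = 2.
Sum = 2·[4 + 0 + (-4) + (-8) + (-12) + (-16) + (-20)] = -112.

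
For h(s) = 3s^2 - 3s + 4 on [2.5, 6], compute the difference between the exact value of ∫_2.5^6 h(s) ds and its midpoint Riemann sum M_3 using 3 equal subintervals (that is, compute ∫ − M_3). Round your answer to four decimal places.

Exact integral: ∫_2.5^6 h(s) ds = 169.75.
M_3 ≈ 168.559028.
Error ≈ 169.75 − 168.559028 ≈ 1.1910.

1.1910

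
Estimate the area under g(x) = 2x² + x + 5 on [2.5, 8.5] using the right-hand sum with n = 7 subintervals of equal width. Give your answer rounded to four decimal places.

Δx = (8.5 − 2.5)/7 = 6/7.
Right endpoints: 47/14, 59/14, 71/14, 83/14, 95/14, 107/14, 8.5.
g(47/14) = 1514/49, g(59/14) = 2192/49, g(71/14) = 3014/49, g(83/14) = 3980/49, g(95/14) = 5090/49, g(107/14) = 6344/49, g(8.5) = 158.
Sum = Δx · [g(47/14) + g(59/14) + g(71/14) + ...].
Sum ≈ 522.6122.

522.6122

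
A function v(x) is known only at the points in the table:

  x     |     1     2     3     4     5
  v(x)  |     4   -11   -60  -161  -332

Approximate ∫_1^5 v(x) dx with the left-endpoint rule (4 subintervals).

Δx = 1.
Sum = 1·[4 + (-11) + (-60) + (-161)] = -228.

-228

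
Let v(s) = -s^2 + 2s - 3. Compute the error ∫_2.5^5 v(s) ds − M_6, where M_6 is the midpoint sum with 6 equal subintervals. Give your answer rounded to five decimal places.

-0.03617

Exact integral: ∫_2.5^5 v(s) ds ≈ -25.2083333.
M_6 ≈ -25.1721644.
Error ≈ -25.2083333 − (-25.1721644) ≈ -0.03617.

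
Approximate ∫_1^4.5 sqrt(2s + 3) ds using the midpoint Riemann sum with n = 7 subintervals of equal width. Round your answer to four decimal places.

Δs = (4.5 − 1)/7 = 0.5.
Midpoints: 1.25, 1.75, 2.25, 2.75, 3.25, 3.75, 4.25.
f(1.25) ≈ 2.3452, f(1.75) ≈ 2.5495, f(2.25) ≈ 2.7386, f(2.75) ≈ 2.9155, f(3.25) ≈ 3.0822, f(3.75) ≈ 3.2404, f(4.25) ≈ 3.3912.
Sum = Δs · [f(1.25) + f(1.75) + f(2.25) + ...].
Sum ≈ 10.1313.

10.1313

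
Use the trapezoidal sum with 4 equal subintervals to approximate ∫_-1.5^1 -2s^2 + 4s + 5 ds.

Δs = (1 − (-1.5))/4 = 0.625.
f(-1.5) = -5.5, f(-0.875) = -0.03125, f(-0.25) = 3.875, f(0.375) = 6.21875, f(1) = 7.
T_4 = (Δs/2)·[f(s_0) + 2f(s_1) + 2f(s_2) + 2f(s_3) + f(s_4)].
Sum = 6.7578125.

6.7578125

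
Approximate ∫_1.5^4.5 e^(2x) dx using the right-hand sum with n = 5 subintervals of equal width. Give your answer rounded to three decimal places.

6940.124

Δx = (4.5 − 1.5)/5 = 0.6.
Right endpoints: 2.1, 2.7, 3.3, 3.9, 4.5.
f(2.1) ≈ 66.686, f(2.7) ≈ 221.406, f(3.3) ≈ 735.095, f(3.9) ≈ 2440.602, f(4.5) ≈ 8103.084.
Sum = Δx · [f(2.1) + f(2.7) + f(3.3) + f(3.9) + f(4.5)].
Sum ≈ 6940.124.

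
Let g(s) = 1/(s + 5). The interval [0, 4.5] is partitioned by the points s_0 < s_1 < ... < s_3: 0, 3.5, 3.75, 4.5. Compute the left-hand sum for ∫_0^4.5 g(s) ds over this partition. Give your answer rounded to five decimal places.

0.81513

Subinterval widths: 3.5, 0.25, 0.75.
Left endpoints: 0, 3.5, 3.75.
g(0) = 0.2, g(3.5) = 2/17, g(3.75) = 4/35.
Sum = Σ Δs_i · g(s_i).
Sum ≈ 0.81513.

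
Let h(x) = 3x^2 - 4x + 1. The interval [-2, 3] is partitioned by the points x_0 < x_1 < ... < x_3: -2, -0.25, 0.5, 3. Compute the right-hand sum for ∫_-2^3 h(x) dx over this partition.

Subinterval widths: 1.75, 0.75, 2.5.
Right endpoints: -0.25, 0.5, 3.
h(-0.25) = 2.1875, h(0.5) = -0.25, h(3) = 16.
Sum = Σ Δx_i · h(x_i).
Sum = 43.640625.

43.640625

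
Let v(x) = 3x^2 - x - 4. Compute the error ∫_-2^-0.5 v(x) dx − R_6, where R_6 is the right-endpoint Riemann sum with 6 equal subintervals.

Exact integral: ∫_-2^-0.5 v(x) dx = 3.75.
R_6 = 2.203125.
Error = 3.75 − 2.203125 = 1.546875.

1.546875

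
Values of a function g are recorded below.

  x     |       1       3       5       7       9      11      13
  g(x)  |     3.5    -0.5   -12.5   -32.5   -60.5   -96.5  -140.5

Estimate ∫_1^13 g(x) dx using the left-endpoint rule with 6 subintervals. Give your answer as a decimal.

Δx = 2.
Sum = 2·[3.5 + (-0.5) + (-12.5) + (-32.5) + (-60.5) + (-96.5)] = -398.

-398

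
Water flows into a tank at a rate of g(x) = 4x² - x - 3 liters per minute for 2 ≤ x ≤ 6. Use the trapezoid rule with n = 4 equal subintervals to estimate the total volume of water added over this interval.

252

Δx = (6 − 2)/4 = 1.
g(2) = 11, g(3) = 30, g(4) = 57, g(5) = 92, g(6) = 135.
T_4 = (Δx/2)·[g(x_0) + 2g(x_1) + 2g(x_2) + 2g(x_3) + g(x_4)].
Sum = 252.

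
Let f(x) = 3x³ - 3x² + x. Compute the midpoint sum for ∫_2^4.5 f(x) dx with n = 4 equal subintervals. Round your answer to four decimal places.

Δx = (4.5 − 2)/4 = 0.625.
Midpoints: 2.3125, 2.9375, 3.5625, 4.1875.
f(2.3125) = 95719/4096, f(2.9375) = 217469/4096, f(3.5625) = 414219/4096, f(4.1875) = 703969/4096.
Sum = Δx · [f(2.3125) + f(2.9375) + f(3.5625) + f(4.1875)].
Sum ≈ 218.4106.

218.4106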